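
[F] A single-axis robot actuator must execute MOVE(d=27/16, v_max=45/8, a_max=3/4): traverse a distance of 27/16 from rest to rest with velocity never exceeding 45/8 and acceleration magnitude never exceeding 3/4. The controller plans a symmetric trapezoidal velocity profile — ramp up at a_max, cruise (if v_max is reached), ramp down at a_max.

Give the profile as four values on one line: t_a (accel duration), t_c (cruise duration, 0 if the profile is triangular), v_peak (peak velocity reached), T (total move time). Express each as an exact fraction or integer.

t_a=3/2 t_c=0 v_peak=9/8 T=3

v_max²/a_max = (45/8)²/(3/4) = 675/16
27/16 < 675/16 → triangular
v_peak = √(27/16·3/4) = √(81/64) = 9/8
t_a = (9/8)/(3/4) = 3/2; t_c = 0
T = 2·3/2 = 3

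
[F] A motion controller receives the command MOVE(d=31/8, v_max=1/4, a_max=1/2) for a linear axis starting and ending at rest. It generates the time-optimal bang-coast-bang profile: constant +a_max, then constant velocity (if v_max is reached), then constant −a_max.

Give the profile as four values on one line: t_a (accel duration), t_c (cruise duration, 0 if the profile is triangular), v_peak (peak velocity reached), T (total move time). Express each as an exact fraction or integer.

t_a=1/2 t_c=15 v_peak=1/4 T=16

(v_max)²/a_max = (1/4)²/(1/2) = 1/8
31/8 ≥ 1/8 ⇒ cruise phase
t_a = (1/4)/(1/2) = 1/2; v_peak = 1/4
d_cruise = 31/8 − 1/8 = 15/4; t_c = (15/4)/(1/4) = 15
T = 2·1/2 + 15 = 16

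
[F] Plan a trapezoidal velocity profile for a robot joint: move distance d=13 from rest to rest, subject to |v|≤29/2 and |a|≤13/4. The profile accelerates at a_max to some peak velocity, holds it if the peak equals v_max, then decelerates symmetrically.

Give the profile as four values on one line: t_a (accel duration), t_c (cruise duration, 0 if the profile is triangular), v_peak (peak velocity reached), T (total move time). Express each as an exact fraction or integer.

vₘ²/aₘ = (29/2)²/(13/4) = 841/13
13 < 841/13 so t_c = 0
v_peak = √(13·13/4) = √(169/4) = 13/2
t_a = (13/2)/(13/4) = 2; t_c = 0
T = 2·2 = 4

t_a=2 t_c=0 v_peak=13/2 T=4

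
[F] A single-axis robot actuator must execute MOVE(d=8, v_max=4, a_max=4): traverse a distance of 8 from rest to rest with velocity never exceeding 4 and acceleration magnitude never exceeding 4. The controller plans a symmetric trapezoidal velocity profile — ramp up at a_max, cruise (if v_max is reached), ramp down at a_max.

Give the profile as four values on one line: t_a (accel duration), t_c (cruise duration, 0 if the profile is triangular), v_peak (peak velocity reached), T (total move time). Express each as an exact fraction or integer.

t_a=1 t_c=1 v_peak=4 T=3

v_max²/a_max = 4²/4 = 4
8 ≥ 4 → trapezoidal
t_a = 4/4 = 1; v_peak = 4
d_cruise = 8 − 4 = 4; t_c = 4/4 = 1
T = 2·1 + 1 = 3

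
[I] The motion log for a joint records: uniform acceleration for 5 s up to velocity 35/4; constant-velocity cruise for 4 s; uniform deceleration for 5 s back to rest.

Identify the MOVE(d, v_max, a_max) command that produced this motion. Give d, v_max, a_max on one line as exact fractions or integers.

d=315/4 v_max=35/4 a_max=7/4

a_max = (35/4)/5 = 7/4
d_a = ½·35/4·5 = 175/8; d_c = 35/4·4 = 35
d = 2·175/8 + 35 = 315/4
t_c = 4 > 0 → v_max = v_peak = 35/4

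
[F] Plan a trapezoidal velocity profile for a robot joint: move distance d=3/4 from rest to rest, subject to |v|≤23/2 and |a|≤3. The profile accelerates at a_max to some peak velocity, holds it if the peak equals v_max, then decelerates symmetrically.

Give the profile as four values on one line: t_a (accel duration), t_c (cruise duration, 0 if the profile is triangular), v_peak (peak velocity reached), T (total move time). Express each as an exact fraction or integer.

t_a=1/2 t_c=0 v_peak=3/2 T=1

vₘ²/aₘ = (23/2)²/3 = 529/12
3/4 < 529/12 ⇒ no cruise
v_peak = √(3/4·3) = √(9/4) = 3/2
t_a = (3/2)/3 = 1/2; t_c = 0
T = 2·1/2 = 1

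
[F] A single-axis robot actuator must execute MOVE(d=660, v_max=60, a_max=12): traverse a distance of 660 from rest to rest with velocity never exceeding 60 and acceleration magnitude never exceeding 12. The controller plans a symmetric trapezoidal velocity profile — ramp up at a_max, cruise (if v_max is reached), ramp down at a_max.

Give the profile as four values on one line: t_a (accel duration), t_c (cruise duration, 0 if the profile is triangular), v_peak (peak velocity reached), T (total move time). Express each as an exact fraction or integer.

t_a=5 t_c=6 v_peak=60 T=16

(v_max)²/a_max = 60²/12 = 300
660 ≥ 300 → trapezoidal
t_a = 60/12 = 5; v_peak = 60
d_cruise = 660 − 300 = 360; t_c = 360/60 = 6
T = 2·5 + 6 = 16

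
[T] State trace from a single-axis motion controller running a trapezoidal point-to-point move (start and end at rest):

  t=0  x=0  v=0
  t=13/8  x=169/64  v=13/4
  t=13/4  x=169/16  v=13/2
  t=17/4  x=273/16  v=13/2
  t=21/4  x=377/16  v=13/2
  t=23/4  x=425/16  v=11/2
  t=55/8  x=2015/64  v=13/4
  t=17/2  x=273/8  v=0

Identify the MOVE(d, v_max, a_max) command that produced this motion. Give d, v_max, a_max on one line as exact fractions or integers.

d=273/8 v_max=13/2 a_max=2

final state: t=17/2, x=273/8, v=0 → d = 273/8
a_max = (13/4−0)/(13/8−0) = 2
max v = 13/2 over t∈[13/4,21/4] → v_max = 13/2
check: 13/2·(13/4+2) = 273/8 ✓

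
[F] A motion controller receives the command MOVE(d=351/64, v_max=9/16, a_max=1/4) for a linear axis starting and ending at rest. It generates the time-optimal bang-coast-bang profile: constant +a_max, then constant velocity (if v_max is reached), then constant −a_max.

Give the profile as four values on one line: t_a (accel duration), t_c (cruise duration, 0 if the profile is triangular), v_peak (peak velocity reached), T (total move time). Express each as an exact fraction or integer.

(v_max)²/a_max = (9/16)²/(1/4) = 81/64
351/64 ≥ 81/64 so v_max reached
t_a = (9/16)/(1/4) = 9/4; v_peak = 9/16
d_cruise = 351/64 − 81/64 = 135/32; t_c = (135/32)/(9/16) = 15/2
T = 2·9/4 + 15/2 = 12

t_a=9/4 t_c=15/2 v_peak=9/16 T=12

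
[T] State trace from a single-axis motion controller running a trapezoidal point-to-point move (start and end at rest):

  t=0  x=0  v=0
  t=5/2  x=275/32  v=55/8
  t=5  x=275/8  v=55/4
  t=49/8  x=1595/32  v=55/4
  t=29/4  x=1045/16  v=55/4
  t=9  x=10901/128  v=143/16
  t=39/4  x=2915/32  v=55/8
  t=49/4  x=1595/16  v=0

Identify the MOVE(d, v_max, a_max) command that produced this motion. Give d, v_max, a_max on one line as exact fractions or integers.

final state: t=49/4, x=1595/16, v=0 → d = 1595/16
a_max = (55/8−0)/(5/2−0) = 11/4
max v = 55/4 over t∈[5,29/4] → v_max = 55/4
check: 55/4·(5+9/4) = 1595/16 ✓

d=1595/16 v_max=55/4 a_max=11/4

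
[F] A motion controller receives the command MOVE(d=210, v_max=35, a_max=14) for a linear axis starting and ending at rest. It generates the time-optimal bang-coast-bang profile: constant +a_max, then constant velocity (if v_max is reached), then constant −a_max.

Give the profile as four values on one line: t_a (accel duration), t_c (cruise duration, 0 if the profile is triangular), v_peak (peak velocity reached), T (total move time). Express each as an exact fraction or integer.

t_a=5/2 t_c=7/2 v_peak=35 T=17/2

vₘ²/aₘ = 35²/14 = 175/2
210 ≥ 175/2 so v_max reached
t_a = 35/14 = 5/2; v_peak = 35
d_cruise = 210 − 175/2 = 245/2; t_c = (245/2)/35 = 7/2
T = 2·5/2 + 7/2 = 17/2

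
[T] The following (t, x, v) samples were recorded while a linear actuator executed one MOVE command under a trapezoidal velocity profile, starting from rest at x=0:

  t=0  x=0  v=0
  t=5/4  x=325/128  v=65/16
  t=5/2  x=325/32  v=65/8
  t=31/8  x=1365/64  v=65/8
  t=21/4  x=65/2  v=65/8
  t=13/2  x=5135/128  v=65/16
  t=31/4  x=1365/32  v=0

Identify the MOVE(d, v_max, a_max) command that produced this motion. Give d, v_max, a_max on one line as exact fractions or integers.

d=1365/32 v_max=65/8 a_max=13/4

final state: t=31/4, x=1365/32, v=0 → d = 1365/32
a_max = (65/16−0)/(5/4−0) = 13/4
max v = 65/8 over t∈[5/2,21/4] → v_max = 65/8
check: 65/8·(5/2+11/4) = 1365/32 ✓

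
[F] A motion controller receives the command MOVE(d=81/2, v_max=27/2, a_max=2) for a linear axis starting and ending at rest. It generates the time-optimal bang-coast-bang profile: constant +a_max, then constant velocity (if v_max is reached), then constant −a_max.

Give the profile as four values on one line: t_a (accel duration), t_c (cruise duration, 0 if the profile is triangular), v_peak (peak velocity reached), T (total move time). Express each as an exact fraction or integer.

vₘ²/aₘ = (27/2)²/2 = 729/8
81/2 < 729/8 ⇒ no cruise
v_peak = √(81/2·2) = √81 = 9
t_a = 9/2; t_c = 0
T = 2·9/2 = 9

t_a=9/2 t_c=0 v_peak=9 T=9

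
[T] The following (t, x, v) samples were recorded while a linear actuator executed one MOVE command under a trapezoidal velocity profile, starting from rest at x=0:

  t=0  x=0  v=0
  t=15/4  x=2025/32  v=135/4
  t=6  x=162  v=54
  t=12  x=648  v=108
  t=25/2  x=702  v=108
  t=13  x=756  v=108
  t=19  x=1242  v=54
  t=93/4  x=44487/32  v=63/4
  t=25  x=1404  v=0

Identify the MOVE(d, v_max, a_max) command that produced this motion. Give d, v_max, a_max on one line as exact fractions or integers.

d=1404 v_max=108 a_max=9

final state: t=25, x=1404, v=0 → d = 1404
a_max = (135/4−0)/(15/4−0) = 9
max v = 108 over t∈[12,13] → v_max = 108
check: 108·(12+1) = 1404 ✓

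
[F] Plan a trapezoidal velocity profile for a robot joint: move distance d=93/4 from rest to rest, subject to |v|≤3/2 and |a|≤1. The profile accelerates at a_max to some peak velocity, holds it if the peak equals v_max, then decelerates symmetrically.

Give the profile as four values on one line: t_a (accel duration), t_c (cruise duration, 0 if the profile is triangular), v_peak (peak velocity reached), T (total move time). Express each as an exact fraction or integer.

v_max²/a_max = (3/2)²/1 = 9/4
93/4 ≥ 9/4 so v_max reached
t_a = (3/2)/1 = 3/2; v_peak = 3/2
d_cruise = 93/4 − 9/4 = 21; t_c = 21/(3/2) = 14
T = 2·3/2 + 14 = 17

t_a=3/2 t_c=14 v_peak=3/2 T=17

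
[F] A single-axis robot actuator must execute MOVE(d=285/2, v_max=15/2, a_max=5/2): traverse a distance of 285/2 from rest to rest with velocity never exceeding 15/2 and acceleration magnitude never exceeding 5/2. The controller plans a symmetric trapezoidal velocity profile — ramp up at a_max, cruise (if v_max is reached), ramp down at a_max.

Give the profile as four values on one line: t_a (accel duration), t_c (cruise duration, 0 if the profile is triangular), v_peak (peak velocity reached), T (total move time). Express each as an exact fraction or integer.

t_a=3 t_c=16 v_peak=15/2 T=22

v_max²/a_max = (15/2)²/(5/2) = 45/2
285/2 ≥ 45/2 → trapezoidal
t_a = (15/2)/(5/2) = 3; v_peak = 15/2
d_cruise = 285/2 − 45/2 = 120; t_c = 120/(15/2) = 16
T = 2·3 + 16 = 22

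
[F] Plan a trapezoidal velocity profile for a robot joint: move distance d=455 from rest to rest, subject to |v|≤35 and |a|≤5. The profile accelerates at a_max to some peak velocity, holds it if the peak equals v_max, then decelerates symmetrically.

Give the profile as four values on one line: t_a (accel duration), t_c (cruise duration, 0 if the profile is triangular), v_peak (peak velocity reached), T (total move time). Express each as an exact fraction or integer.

(v_max)²/a_max = 35²/5 = 245
455 ≥ 245 so v_max reached
t_a = 35/5 = 7; v_peak = 35
d_cruise = 455 − 245 = 210; t_c = 210/35 = 6
T = 2·7 + 6 = 20

t_a=7 t_c=6 v_peak=35 T=20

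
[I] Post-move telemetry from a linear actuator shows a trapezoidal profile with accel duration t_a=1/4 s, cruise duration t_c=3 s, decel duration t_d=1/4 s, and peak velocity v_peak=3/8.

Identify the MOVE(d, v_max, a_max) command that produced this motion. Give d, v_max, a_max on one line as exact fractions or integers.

d=39/32 v_max=3/8 a_max=3/2

a_max = (3/8)/(1/4) = 3/2
d_a = ½·3/8·1/4 = 3/64; d_c = 3/8·3 = 9/8
d = 2·3/64 + 9/8 = 39/32
t_c = 3 > 0 → v_max = v_peak = 3/8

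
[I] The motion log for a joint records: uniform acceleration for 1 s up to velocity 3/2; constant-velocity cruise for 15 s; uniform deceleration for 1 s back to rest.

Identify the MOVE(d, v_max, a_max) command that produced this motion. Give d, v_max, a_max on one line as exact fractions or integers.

d=24 v_max=3/2 a_max=3/2

a_max = (3/2)/1 = 3/2
d_a = ½·3/2·1 = 3/4; d_c = 3/2·15 = 45/2
d = 2·3/4 + 45/2 = 24
t_c = 15 > 0 → v_max = v_peak = 3/2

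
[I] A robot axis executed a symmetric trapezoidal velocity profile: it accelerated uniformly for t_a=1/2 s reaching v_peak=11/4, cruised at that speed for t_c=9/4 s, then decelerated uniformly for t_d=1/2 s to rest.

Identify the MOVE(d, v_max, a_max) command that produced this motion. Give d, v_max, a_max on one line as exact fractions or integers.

a_max = (11/4)/(1/2) = 11/2
d_a = ½·11/4·1/2 = 11/16; d_c = 11/4·9/4 = 99/16
d = 2·11/16 + 99/16 = 121/16
t_c = 9/4 > 0 → v_max = v_peak = 11/4

d=121/16 v_max=11/4 a_max=11/2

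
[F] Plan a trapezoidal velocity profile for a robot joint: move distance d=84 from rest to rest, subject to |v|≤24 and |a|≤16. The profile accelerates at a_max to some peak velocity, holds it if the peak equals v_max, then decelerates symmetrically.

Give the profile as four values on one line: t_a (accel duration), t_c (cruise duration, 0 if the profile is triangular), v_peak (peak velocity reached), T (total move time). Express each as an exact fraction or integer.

t_a=3/2 t_c=2 v_peak=24 T=5

(v_max)²/a_max = 24²/16 = 36
84 ≥ 36 so v_max reached
t_a = 24/16 = 3/2; v_peak = 24
d_cruise = 84 − 36 = 48; t_c = 48/24 = 2
T = 2·3/2 + 2 = 5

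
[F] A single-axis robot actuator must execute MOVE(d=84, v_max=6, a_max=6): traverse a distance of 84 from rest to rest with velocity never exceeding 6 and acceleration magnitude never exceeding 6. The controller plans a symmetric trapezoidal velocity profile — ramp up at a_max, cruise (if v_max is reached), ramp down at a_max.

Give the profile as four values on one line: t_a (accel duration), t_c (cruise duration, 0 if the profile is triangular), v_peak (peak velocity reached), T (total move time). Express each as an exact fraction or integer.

t_a=1 t_c=13 v_peak=6 T=15

vₘ²/aₘ = 6²/6 = 6
84 ≥ 6 so v_max reached
t_a = 6/6 = 1; v_peak = 6
d_cruise = 84 − 6 = 78; t_c = 78/6 = 13
T = 2·1 + 13 = 15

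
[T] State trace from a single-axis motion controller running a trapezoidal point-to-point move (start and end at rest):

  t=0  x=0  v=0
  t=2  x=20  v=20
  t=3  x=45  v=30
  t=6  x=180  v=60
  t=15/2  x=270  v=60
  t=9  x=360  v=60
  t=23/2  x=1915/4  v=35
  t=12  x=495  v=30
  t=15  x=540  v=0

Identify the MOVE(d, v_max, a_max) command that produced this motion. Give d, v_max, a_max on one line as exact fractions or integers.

d=540 v_max=60 a_max=10

final state: t=15, x=540, v=0 → d = 540
a_max = (20−0)/(2−0) = 10
max v = 60 over t∈[6,9] → v_max = 60
check: 60·(6+3) = 540 ✓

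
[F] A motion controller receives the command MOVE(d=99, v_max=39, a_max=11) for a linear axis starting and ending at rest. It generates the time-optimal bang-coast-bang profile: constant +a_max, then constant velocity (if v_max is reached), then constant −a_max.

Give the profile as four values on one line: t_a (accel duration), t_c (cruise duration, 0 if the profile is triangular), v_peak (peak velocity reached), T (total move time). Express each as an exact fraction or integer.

(v_max)²/a_max = 39²/11 = 1521/11
99 < 1521/11 ⇒ no cruise
v_peak = √(99·11) = √1089 = 33
t_a = 33/11 = 3; t_c = 0
T = 2·3 = 6

t_a=3 t_c=0 v_peak=33 T=6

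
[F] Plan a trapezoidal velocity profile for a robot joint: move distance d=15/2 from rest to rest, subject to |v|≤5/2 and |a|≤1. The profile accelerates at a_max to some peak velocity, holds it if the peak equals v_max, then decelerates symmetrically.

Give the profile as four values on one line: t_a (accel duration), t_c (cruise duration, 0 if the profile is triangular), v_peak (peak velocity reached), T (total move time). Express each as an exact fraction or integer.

t_a=5/2 t_c=1/2 v_peak=5/2 T=11/2

vₘ²/aₘ = (5/2)²/1 = 25/4
15/2 ≥ 25/4 ⇒ cruise phase
t_a = (5/2)/1 = 5/2; v_peak = 5/2
d_cruise = 15/2 − 25/4 = 5/4; t_c = (5/4)/(5/2) = 1/2
T = 2·5/2 + 1/2 = 11/2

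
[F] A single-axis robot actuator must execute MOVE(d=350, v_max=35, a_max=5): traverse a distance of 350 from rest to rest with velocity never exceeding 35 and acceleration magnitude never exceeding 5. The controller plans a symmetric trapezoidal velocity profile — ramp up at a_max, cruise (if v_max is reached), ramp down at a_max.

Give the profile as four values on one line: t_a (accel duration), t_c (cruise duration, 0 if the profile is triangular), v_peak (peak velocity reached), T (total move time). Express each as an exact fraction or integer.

vₘ²/aₘ = 35²/5 = 245
350 ≥ 245 → trapezoidal
t_a = 35/5 = 7; v_peak = 35
d_cruise = 350 − 245 = 105; t_c = 105/35 = 3
T = 2·7 + 3 = 17

t_a=7 t_c=3 v_peak=35 T=17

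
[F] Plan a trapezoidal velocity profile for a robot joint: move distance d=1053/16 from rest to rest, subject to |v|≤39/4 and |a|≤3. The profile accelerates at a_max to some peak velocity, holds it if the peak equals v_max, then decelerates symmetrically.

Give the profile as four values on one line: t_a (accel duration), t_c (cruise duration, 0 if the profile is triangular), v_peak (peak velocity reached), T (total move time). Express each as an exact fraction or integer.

t_a=13/4 t_c=7/2 v_peak=39/4 T=10

(v_max)²/a_max = (39/4)²/3 = 507/16
1053/16 ≥ 507/16 so v_max reached
t_a = (39/4)/3 = 13/4; v_peak = 39/4
d_cruise = 1053/16 − 507/16 = 273/8; t_c = (273/8)/(39/4) = 7/2
T = 2·13/4 + 7/2 = 10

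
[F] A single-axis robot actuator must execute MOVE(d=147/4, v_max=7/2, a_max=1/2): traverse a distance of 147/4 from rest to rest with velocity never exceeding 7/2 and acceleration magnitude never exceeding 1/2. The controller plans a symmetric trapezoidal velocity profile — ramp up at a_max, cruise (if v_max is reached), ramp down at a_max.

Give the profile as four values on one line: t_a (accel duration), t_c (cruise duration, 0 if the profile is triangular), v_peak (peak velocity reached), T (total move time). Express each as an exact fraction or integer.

v_max²/a_max = (7/2)²/(1/2) = 49/2
147/4 ≥ 49/2 so v_max reached
t_a = (7/2)/(1/2) = 7; v_peak = 7/2
d_cruise = 147/4 − 49/2 = 49/4; t_c = (49/4)/(7/2) = 7/2
T = 2·7 + 7/2 = 35/2

t_a=7 t_c=7/2 v_peak=7/2 T=35/2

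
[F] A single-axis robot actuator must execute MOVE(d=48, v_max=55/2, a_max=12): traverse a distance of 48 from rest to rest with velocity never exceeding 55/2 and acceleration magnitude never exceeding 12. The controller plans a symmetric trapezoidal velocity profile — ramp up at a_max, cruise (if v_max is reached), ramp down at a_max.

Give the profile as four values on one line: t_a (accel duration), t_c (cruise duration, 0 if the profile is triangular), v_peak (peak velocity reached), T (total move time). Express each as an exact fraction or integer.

t_a=2 t_c=0 v_peak=24 T=4

vₘ²/aₘ = (55/2)²/12 = 3025/48
48 < 3025/48 so t_c = 0
v_peak = √(48·12) = √576 = 24
t_a = 24/12 = 2; t_c = 0
T = 2·2 = 4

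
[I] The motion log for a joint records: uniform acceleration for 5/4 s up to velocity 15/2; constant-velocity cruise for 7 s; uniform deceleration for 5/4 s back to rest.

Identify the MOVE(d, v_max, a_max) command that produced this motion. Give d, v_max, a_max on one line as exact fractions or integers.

d=495/8 v_max=15/2 a_max=6

a_max = (15/2)/(5/4) = 6
d_a = ½·15/2·5/4 = 75/16; d_c = 15/2·7 = 105/2
d = 2·75/16 + 105/2 = 495/8
t_c = 7 > 0 ⇒ limit active, v_max = 15/2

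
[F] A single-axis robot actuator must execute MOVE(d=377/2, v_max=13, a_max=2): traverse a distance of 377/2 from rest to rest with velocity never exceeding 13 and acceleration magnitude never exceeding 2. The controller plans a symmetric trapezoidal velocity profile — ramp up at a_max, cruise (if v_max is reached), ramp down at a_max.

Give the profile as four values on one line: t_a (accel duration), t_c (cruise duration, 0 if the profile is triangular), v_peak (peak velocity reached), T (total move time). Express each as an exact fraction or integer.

v_max²/a_max = 13²/2 = 169/2
377/2 ≥ 169/2 ⇒ cruise phase
t_a = 13/2; v_peak = 13
d_cruise = 377/2 − 169/2 = 104; t_c = 104/13 = 8
T = 2·13/2 + 8 = 21

t_a=13/2 t_c=8 v_peak=13 T=21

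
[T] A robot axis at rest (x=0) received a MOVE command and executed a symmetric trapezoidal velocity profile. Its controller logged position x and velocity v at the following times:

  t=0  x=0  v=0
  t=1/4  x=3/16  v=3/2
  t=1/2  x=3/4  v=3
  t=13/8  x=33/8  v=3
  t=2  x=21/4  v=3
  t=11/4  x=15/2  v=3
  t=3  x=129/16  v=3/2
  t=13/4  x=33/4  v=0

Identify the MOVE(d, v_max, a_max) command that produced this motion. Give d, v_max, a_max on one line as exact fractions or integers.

d=33/4 v_max=3 a_max=6

final state: t=13/4, x=33/4, v=0 → d = 33/4
a_max = (3/2−0)/(1/4−0) = 6
max v = 3 over t∈[1/2,11/4] → v_max = 3
check: 3·(1/2+9/4) = 33/4 ✓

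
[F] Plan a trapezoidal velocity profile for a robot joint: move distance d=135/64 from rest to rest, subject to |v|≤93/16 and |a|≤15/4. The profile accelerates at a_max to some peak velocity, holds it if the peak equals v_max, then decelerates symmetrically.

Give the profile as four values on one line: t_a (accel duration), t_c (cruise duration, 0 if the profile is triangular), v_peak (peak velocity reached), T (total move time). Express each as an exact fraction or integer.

t_a=3/4 t_c=0 v_peak=45/16 T=3/2

vₘ²/aₘ = (93/16)²/(15/4) = 2883/320
135/64 < 2883/320 ⇒ no cruise
v_peak = √(135/64·15/4) = √(2025/256) = 45/16
t_a = (45/16)/(15/4) = 3/4; t_c = 0
T = 2·3/4 = 3/2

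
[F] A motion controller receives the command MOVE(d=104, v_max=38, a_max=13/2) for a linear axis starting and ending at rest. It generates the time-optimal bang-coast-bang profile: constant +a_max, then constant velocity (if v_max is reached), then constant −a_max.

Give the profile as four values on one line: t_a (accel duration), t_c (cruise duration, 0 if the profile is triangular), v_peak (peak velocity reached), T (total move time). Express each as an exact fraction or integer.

(v_max)²/a_max = 38²/(13/2) = 2888/13
104 < 2888/13 ⇒ no cruise
v_peak = √(104·13/2) = √676 = 26
t_a = 26/(13/2) = 4; t_c = 0
T = 2·4 = 8

t_a=4 t_c=0 v_peak=26 T=8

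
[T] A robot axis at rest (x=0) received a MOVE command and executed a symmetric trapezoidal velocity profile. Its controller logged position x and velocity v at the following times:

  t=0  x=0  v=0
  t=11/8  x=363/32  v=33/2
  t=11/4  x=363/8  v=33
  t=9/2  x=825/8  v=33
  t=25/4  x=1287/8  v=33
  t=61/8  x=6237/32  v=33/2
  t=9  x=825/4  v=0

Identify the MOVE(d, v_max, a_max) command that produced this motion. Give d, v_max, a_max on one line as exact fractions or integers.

d=825/4 v_max=33 a_max=12

final state: t=9, x=825/4, v=0 → d = 825/4
a_max = (33/2−0)/(11/8−0) = 12
max v = 33 over t∈[11/4,25/4] → v_max = 33
check: 33·(11/4+7/2) = 825/4 ✓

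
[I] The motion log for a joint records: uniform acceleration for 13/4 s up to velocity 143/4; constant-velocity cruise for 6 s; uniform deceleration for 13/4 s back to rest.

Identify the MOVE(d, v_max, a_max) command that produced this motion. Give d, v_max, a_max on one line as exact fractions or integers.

a_max = (143/4)/(13/4) = 11
d_a = ½·143/4·13/4 = 1859/32; d_c = 143/4·6 = 429/2
d = 2·1859/32 + 429/2 = 5291/16
t_c = 6 > 0 → v_max = v_peak = 143/4

d=5291/16 v_max=143/4 a_max=11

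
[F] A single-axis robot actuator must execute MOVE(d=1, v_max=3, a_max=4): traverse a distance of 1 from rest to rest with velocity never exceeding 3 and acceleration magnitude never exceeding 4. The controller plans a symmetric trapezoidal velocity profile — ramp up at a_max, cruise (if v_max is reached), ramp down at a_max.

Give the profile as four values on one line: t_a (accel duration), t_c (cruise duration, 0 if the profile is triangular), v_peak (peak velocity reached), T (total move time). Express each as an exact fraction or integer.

t_a=1/2 t_c=0 v_peak=2 T=1

(v_max)²/a_max = 3²/4 = 9/4
1 < 9/4 → triangular
v_peak = √(1·4) = √4 = 2
t_a = 2/4 = 1/2; t_c = 0
T = 2·1/2 = 1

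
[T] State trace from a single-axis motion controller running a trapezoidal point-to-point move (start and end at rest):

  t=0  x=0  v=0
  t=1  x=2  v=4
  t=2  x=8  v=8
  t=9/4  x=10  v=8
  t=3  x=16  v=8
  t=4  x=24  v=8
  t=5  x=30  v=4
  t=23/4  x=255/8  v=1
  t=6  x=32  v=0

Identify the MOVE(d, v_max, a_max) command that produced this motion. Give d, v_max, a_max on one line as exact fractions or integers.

final state: t=6, x=32, v=0 → d = 32
a_max = (4−0)/(1−0) = 4
max v = 8 over t∈[2,4] → v_max = 8
check: 8·(2+2) = 32 ✓

d=32 v_max=8 a_max=4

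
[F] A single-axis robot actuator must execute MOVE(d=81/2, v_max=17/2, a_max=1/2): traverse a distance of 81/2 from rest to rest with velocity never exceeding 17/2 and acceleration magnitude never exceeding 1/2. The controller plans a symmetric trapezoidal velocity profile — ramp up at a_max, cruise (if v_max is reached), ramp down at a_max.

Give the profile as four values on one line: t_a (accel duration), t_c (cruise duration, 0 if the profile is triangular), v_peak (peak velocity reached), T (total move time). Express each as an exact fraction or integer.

t_a=9 t_c=0 v_peak=9/2 T=18

(v_max)²/a_max = (17/2)²/(1/2) = 289/2
81/2 < 289/2 ⇒ no cruise
v_peak = √(81/2·1/2) = √(81/4) = 9/2
t_a = (9/2)/(1/2) = 9; t_c = 0
T = 2·9 = 18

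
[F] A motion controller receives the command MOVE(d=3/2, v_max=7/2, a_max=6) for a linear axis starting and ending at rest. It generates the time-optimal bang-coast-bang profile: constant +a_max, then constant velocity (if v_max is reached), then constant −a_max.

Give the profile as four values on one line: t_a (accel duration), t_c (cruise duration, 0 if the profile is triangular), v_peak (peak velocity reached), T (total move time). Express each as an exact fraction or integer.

t_a=1/2 t_c=0 v_peak=3 T=1

v_max²/a_max = (7/2)²/6 = 49/24
3/2 < 49/24 ⇒ no cruise
v_peak = √(3/2·6) = √9 = 3
t_a = 3/6 = 1/2; t_c = 0
T = 2·1/2 = 1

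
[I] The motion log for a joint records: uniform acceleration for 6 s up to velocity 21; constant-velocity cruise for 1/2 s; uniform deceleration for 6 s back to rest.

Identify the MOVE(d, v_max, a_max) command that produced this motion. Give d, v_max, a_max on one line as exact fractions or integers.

d=273/2 v_max=21 a_max=7/2

a_max = 21/6 = 7/2
d_a = ½·21·6 = 63; d_c = 21·1/2 = 21/2
d = 2·63 + 21/2 = 273/2
t_c = 1/2 > 0 so v_max = 21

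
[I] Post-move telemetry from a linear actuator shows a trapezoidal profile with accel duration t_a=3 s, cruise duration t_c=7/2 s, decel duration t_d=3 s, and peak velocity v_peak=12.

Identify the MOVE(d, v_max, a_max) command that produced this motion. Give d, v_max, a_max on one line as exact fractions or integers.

d=78 v_max=12 a_max=4

a_max = 12/3 = 4
d_a = ½·12·3 = 18; d_c = 12·7/2 = 42
d = 2·18 + 42 = 78
t_c = 7/2 > 0 so v_max = 12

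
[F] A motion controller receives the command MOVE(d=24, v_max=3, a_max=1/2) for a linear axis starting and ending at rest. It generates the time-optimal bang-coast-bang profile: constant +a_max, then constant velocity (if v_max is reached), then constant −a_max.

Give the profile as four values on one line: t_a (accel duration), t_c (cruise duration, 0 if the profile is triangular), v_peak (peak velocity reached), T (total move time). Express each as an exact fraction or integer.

vₘ²/aₘ = 3²/(1/2) = 18
24 ≥ 18 → trapezoidal
t_a = 3/(1/2) = 6; v_peak = 3
d_cruise = 24 − 18 = 6; t_c = 6/3 = 2
T = 2·6 + 2 = 14

t_a=6 t_c=2 v_peak=3 T=14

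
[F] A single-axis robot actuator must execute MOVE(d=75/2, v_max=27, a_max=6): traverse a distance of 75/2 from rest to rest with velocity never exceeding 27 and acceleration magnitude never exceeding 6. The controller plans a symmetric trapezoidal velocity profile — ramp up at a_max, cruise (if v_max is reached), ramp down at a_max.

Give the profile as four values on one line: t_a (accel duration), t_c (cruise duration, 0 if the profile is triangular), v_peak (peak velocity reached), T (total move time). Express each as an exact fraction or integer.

vₘ²/aₘ = 27²/6 = 243/2
75/2 < 243/2 → triangular
v_peak = √(75/2·6) = √225 = 15
t_a = 15/6 = 5/2; t_c = 0
T = 2·5/2 = 5

t_a=5/2 t_c=0 v_peak=15 T=5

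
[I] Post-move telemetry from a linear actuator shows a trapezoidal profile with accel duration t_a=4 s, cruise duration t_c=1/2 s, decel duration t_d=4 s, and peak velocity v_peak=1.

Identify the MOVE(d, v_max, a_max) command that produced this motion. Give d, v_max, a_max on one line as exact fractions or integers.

d=9/2 v_max=1 a_max=1/4

a_max = 1/4
d_a = ½·1·4 = 2; d_c = 1·1/2 = 1/2
d = 2·2 + 1/2 = 9/2
t_c = 1/2 > 0 so v_max = 1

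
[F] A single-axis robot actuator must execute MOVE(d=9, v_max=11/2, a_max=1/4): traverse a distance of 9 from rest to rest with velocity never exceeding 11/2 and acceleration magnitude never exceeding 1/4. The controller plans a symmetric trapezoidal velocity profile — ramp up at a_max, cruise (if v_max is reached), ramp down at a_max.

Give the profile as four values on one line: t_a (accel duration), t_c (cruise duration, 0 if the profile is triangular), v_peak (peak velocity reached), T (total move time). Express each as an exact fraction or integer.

t_a=6 t_c=0 v_peak=3/2 T=12

vₘ²/aₘ = (11/2)²/(1/4) = 121
9 < 121 → triangular
v_peak = √(9·1/4) = √(9/4) = 3/2
t_a = (3/2)/(1/4) = 6; t_c = 0
T = 2·6 = 12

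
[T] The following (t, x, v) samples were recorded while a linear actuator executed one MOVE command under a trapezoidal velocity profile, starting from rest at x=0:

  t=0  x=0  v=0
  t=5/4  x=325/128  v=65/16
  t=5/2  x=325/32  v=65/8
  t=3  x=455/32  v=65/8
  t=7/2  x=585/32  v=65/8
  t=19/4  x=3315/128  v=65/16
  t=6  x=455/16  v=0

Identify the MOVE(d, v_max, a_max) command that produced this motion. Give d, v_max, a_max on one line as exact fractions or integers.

final state: t=6, x=455/16, v=0 → d = 455/16
a_max = (65/16−0)/(5/4−0) = 13/4
max v = 65/8 over t∈[5/2,7/2] → v_max = 65/8
check: 65/8·(5/2+1) = 455/16 ✓

d=455/16 v_max=65/8 a_max=13/4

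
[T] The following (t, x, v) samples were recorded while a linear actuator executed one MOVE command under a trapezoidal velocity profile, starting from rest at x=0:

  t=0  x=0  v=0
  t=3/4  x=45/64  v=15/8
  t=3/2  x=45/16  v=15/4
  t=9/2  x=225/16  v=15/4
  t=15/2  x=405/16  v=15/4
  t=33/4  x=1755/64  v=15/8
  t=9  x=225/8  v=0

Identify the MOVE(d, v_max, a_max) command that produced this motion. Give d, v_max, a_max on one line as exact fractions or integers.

final state: t=9, x=225/8, v=0 → d = 225/8
a_max = (15/8−0)/(3/4−0) = 5/2
max v = 15/4 over t∈[3/2,15/2] → v_max = 15/4
check: 15/4·(3/2+6) = 225/8 ✓

d=225/8 v_max=15/4 a_max=5/2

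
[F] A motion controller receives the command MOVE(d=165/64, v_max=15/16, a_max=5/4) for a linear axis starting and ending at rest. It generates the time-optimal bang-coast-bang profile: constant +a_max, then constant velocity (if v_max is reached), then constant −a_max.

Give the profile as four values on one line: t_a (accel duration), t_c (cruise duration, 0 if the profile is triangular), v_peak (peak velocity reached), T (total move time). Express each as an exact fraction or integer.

(v_max)²/a_max = (15/16)²/(5/4) = 45/64
165/64 ≥ 45/64 so v_max reached
t_a = (15/16)/(5/4) = 3/4; v_peak = 15/16
d_cruise = 165/64 − 45/64 = 15/8; t_c = (15/8)/(15/16) = 2
T = 2·3/4 + 2 = 7/2

t_a=3/4 t_c=2 v_peak=15/16 T=7/2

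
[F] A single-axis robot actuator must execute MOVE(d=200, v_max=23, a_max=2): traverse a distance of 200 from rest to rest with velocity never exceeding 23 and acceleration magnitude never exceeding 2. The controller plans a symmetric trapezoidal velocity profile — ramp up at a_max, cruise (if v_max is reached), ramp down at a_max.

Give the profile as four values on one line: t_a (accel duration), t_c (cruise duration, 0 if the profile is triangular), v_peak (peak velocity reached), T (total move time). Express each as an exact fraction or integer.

t_a=10 t_c=0 v_peak=20 T=20

(v_max)²/a_max = 23²/2 = 529/2
200 < 529/2 → triangular
v_peak = √(200·2) = √400 = 20
t_a = 20/2 = 10; t_c = 0
T = 2·10 = 20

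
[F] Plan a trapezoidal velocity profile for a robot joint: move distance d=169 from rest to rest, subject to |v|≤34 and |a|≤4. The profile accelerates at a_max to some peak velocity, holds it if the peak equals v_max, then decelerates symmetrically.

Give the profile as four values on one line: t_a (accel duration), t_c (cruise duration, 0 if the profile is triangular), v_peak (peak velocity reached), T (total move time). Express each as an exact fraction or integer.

(v_max)²/a_max = 34²/4 = 289
169 < 289 → triangular
v_peak = √(169·4) = √676 = 26
t_a = 26/4 = 13/2; t_c = 0
T = 2·13/2 = 13

t_a=13/2 t_c=0 v_peak=26 T=13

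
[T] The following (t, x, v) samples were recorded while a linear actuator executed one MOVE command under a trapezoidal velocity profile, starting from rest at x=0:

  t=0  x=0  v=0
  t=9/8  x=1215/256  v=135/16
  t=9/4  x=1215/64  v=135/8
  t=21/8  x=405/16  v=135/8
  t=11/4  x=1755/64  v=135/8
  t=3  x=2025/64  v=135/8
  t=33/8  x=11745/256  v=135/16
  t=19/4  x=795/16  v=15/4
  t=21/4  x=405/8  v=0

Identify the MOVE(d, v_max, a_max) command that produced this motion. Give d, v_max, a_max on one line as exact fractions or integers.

final state: t=21/4, x=405/8, v=0 → d = 405/8
a_max = (135/16−0)/(9/8−0) = 15/2
max v = 135/8 over t∈[9/4,3] → v_max = 135/8
check: 135/8·(9/4+3/4) = 405/8 ✓

d=405/8 v_max=135/8 a_max=15/2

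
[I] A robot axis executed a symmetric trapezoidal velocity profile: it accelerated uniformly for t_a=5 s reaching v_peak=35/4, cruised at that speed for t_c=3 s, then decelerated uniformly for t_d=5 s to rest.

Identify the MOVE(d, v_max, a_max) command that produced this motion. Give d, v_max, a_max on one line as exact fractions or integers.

a_max = (35/4)/5 = 7/4
d_a = ½·35/4·5 = 175/8; d_c = 35/4·3 = 105/4
d = 2·175/8 + 105/4 = 70
t_c = 3 > 0 → v_max = v_peak = 35/4

d=70 v_max=35/4 a_max=7/4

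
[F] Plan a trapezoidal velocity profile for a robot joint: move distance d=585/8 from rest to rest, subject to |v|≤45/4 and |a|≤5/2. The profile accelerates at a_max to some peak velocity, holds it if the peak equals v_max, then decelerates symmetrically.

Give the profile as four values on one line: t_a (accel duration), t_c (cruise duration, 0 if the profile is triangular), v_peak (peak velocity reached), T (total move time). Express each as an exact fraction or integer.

t_a=9/2 t_c=2 v_peak=45/4 T=11

v_max²/a_max = (45/4)²/(5/2) = 405/8
585/8 ≥ 405/8 so v_max reached
t_a = (45/4)/(5/2) = 9/2; v_peak = 45/4
d_cruise = 585/8 − 405/8 = 45/2; t_c = (45/2)/(45/4) = 2
T = 2·9/2 + 2 = 11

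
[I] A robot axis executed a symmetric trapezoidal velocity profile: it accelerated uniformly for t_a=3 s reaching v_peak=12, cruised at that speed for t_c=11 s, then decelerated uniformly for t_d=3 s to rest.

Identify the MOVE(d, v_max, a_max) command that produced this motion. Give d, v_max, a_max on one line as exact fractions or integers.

a_max = 12/3 = 4
d_a = ½·12·3 = 18; d_c = 12·11 = 132
d = 2·18 + 132 = 168
t_c = 11 > 0 ⇒ limit active, v_max = 12

d=168 v_max=12 a_max=4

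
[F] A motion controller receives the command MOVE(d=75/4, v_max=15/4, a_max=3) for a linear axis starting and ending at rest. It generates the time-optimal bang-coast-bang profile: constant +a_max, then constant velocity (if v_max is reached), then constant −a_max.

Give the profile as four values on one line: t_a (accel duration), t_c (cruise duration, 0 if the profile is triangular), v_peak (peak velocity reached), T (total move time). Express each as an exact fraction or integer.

vₘ²/aₘ = (15/4)²/3 = 75/16
75/4 ≥ 75/16 ⇒ cruise phase
t_a = (15/4)/3 = 5/4; v_peak = 15/4
d_cruise = 75/4 − 75/16 = 225/16; t_c = (225/16)/(15/4) = 15/4
T = 2·5/4 + 15/4 = 25/4

t_a=5/4 t_c=15/4 v_peak=15/4 T=25/4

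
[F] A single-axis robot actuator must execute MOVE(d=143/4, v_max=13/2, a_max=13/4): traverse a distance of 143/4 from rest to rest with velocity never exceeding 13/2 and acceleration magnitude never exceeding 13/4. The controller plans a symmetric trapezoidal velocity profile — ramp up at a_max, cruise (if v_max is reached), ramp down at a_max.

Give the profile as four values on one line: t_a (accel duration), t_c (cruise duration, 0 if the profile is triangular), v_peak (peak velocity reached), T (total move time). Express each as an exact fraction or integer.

v_max²/a_max = (13/2)²/(13/4) = 13
143/4 ≥ 13 → trapezoidal
t_a = (13/2)/(13/4) = 2; v_peak = 13/2
d_cruise = 143/4 − 13 = 91/4; t_c = (91/4)/(13/2) = 7/2
T = 2·2 + 7/2 = 15/2

t_a=2 t_c=7/2 v_peak=13/2 T=15/2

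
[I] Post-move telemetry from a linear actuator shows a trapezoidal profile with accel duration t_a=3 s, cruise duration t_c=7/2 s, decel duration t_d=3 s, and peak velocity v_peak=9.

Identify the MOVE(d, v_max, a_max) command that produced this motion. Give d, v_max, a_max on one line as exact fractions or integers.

a_max = 9/3 = 3
d_a = ½·9·3 = 27/2; d_c = 9·7/2 = 63/2
d = 2·27/2 + 63/2 = 117/2
t_c = 7/2 > 0 → v_max = v_peak = 9

d=117/2 v_max=9 a_max=3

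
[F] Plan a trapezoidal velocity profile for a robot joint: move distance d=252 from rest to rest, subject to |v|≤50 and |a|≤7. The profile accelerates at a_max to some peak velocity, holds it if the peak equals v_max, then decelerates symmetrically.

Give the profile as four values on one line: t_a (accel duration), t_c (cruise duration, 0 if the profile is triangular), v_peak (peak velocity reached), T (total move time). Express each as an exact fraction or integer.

(v_max)²/a_max = 50²/7 = 2500/7
252 < 2500/7 so t_c = 0
v_peak = √(252·7) = √1764 = 42
t_a = 42/7 = 6; t_c = 0
T = 2·6 = 12

t_a=6 t_c=0 v_peak=42 T=12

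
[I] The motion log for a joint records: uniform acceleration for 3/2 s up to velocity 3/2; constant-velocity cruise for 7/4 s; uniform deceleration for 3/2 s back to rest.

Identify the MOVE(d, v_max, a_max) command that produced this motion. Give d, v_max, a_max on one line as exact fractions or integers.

d=39/8 v_max=3/2 a_max=1

a_max = (3/2)/(3/2) = 1
d_a = ½·3/2·3/2 = 9/8; d_c = 3/2·7/4 = 21/8
d = 2·9/8 + 21/8 = 39/8
t_c = 7/4 > 0 ⇒ limit active, v_max = 3/2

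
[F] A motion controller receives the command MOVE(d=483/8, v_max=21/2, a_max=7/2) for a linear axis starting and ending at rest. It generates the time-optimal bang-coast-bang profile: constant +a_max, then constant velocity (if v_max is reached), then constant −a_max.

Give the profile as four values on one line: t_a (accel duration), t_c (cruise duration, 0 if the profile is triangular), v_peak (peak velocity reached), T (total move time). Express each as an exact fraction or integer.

t_a=3 t_c=11/4 v_peak=21/2 T=35/4

(v_max)²/a_max = (21/2)²/(7/2) = 63/2
483/8 ≥ 63/2 so v_max reached
t_a = (21/2)/(7/2) = 3; v_peak = 21/2
d_cruise = 483/8 − 63/2 = 231/8; t_c = (231/8)/(21/2) = 11/4
T = 2·3 + 11/4 = 35/4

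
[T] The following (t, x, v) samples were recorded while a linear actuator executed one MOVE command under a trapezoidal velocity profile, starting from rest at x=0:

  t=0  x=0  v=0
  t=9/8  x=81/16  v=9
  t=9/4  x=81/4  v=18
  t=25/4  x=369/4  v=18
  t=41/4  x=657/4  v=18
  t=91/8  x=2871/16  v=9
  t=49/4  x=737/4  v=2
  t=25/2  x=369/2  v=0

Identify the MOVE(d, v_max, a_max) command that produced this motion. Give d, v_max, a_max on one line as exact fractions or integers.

final state: t=25/2, x=369/2, v=0 → d = 369/2
a_max = (9−0)/(9/8−0) = 8
max v = 18 over t∈[9/4,41/4] → v_max = 18
check: 18·(9/4+8) = 369/2 ✓

d=369/2 v_max=18 a_max=8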